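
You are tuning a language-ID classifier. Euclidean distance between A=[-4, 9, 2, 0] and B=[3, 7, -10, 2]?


d = √((-4-3)² + (9-7)² + (2+ 10)² + (0-2)²)
  = √(49 + 4 + 144 + 4)
  = √201 = 14.1774

14.1774


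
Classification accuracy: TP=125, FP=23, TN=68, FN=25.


Accuracy = (TP+TN)/(TP+TN+FP+FN)
= (125+68)/(241)
= 193/241 = 80.08%

80.08%


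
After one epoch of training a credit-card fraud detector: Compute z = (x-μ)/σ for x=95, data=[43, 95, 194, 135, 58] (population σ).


μ = 105, σ = 54.7248
z = (95 - 105)/54.7248 = -0.1827

-0.1827


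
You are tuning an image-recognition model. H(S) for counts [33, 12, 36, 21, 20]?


Probabilities: [33/122, 12/122, 36/122, 21/122, 20/122] ≈ [0.2705, 0.0984, 0.2951, 0.1721, 0.1639]
H = -((33/122)·log₂(33/122) + (12/122)·log₂(12/122) + (36/122)·log₂(36/122) + (21/122)·log₂(21/122) + (20/122)·log₂(20/122))
  = 2.2235 bits

2.2235 bits


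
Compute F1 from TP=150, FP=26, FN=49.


Precision = 150/176 = 0.8523
Recall = 150/199 = 0.7538
F1 = 2·P·R/(P+R) = 2·TP/(2·TP+FP+FN) = 300/(300+26+49) = 300/375 = 0.8

0.8


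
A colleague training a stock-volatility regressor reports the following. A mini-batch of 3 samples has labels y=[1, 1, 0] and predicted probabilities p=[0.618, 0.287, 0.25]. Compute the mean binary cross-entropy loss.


L[0] = -ln(0.618) = 0.4813
L[1] = -ln(0.287) = 1.2483
L[2] = -ln(1-0.25) = -ln(0.75) = 0.2877
mean = (0.4813 + 1.2483 + 0.2877)/3 = 0.6724

0.6724


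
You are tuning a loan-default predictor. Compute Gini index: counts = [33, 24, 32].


Probabilities: [33/89, 24/89, 32/89] ≈ [0.3708, 0.2697, 0.3596]
Σpᵢ² = (1089 + 576 + 1024)/89² = 2689/7921
Gini = 1 - Σpᵢ² = 1 - 2689/7921 = 0.6605

0.6605


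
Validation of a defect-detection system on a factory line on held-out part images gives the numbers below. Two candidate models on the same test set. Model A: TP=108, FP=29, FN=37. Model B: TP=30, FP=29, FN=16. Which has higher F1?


Model A: P=108/137=0.7883, R=108/145=0.7448, F1=2PR/(P+R)=2TP/(2TP+FP+FN)=216/282=0.766
Model B: P=30/59=0.5085, R=30/46=0.6522, F1=2PR/(P+R)=2TP/(2TP+FP+FN)=60/105=0.5714
0.766 > 0.5714 → Model A

Model A


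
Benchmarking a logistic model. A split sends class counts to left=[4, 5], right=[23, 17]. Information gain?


Parent = [27, 22], H_parent = 0.9925
H_left = 0.9911 (n=9), H_right = 0.9837 (n=40)
H_children = (9/49)·0.9911 + (40/49)·0.9837 = 0.9851
IG = 0.9925 - 0.9851 = 0.0074

0.0074


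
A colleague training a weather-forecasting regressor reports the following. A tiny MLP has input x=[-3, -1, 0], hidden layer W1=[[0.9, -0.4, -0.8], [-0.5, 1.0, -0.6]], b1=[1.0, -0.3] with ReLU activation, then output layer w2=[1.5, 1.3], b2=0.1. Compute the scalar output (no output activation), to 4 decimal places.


z1[0] = (0.9)·(-3) + (-0.4)·(-1) + (-0.8)·(0) + 1.0 = -1.3
z1[1] = (-0.5)·(-3) + (1.0)·(-1) + (-0.6)·(0) - 0.3 = 0.2
h = ReLU(z1) = [0.0, 0.2]
output = (1.5)·(0.0) + (1.3)·(0.2) + 0.1 = 0.36

0.36


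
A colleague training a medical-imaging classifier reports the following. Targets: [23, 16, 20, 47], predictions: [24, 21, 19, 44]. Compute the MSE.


Squared errors: (23-24)²=1, (16-21)²=25, (20-19)²=1, (47-44)²=9
Sum = 36
MSE = 36/4 = 9

9


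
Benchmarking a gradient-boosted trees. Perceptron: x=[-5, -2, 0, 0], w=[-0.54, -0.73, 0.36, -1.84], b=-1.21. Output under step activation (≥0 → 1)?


z = (-5)·(-0.54) + (-2)·(-0.73) + (0)·(0.36) + (0)·(-1.84) - 1.21
  = 2.95
step(z) = 1 (z≥0)

1


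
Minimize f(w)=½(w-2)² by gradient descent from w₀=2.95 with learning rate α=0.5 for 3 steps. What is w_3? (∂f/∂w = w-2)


step 1: grad = 2.95-2 = 0.95; w = 2.95 - 0.5·(0.95) = 2.475
step 2: grad = 2.475-2 = 0.475; w = 2.475 - 0.5·(0.475) = 2.2375
step 3: grad = 2.2375-2 = 0.2375; w = 2.2375 - 0.5·(0.2375) = 2.11875

2.11875


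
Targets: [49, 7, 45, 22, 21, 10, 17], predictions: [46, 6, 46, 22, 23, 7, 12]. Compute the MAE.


Absolute errors: |49-46|=3, |7-6|=1, |45-46|=1, |22-22|=0, |21-23|=2, |10-7|=3, |17-12|=5
Sum = 15
MAE = 15/7 = 15/7

15/7


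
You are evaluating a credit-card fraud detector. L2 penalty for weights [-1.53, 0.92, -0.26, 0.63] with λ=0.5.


‖w‖₂² = (-1.53)² + (0.92)² + (-0.26)² + (0.63)²
     = 2.3409 + 0.8464 + 0.0676 + 0.3969
     = 3.6518
λ·‖w‖₂² = 0.5·3.6518 = 1.8259

1.8259


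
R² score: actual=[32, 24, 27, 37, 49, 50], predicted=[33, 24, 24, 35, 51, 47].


ȳ = 36.5
SS_res = Σ(y-ŷ)² = 27
SS_tot = Σ(y-ȳ)² = 605.5
R² = 1 - SS_res/SS_tot = 1 - 0.0446 = 0.9554

0.9554


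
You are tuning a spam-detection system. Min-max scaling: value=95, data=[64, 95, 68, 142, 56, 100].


min=56, max=142
(95-56)/(142-56) = 39/86 = 0.4535

0.4535


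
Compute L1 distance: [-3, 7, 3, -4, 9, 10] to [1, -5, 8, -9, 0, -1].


d = |-3-1| + |7+ 5| + |3-8| + |-4+ 9| + |9-0| + |10+ 1|
  = 4 + 12 + 5 + 5 + 9 + 11
  = 46

46


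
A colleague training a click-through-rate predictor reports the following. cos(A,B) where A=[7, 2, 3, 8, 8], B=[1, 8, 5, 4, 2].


A·B = 7·1 + 2·8 + 3·5 + 8·4 + 8·2 = 86
‖A‖ = √190 = 13.784, ‖B‖ = √110 = 10.4881
cos = 86/(√190·√110) = 86/√20900 = 0.5949

0.5949


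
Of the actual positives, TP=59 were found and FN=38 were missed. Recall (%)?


Recall = TP/(TP+FN)
= 59/(59+38)
= 59/97 = 60.82%

60.82%


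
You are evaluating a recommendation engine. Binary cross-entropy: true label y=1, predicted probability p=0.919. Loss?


BCE = -[y·ln(p) + (1-y)·ln(1-p)]
= -1·ln(0.919) - 0
= -ln(0.919) = 0.0845

0.0845


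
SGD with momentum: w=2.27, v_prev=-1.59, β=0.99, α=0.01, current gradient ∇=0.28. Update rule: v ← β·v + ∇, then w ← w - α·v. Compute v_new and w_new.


v_new = 0.99·-1.59 + 0.28 = -1.5741 + 0.28 = -1.2941
w_new = 2.27 - 0.01·-1.2941 = 2.27 + 0.012941 = 2.282941

v_new=-1.2941, w_new=2.282941


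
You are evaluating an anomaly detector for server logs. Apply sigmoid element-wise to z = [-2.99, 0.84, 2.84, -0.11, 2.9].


σ(-2.99) = 1/(1+e^2.99) = 0.0479
σ(0.84) = 1/(1+e^-0.84) = 0.6985
σ(2.84) = 1/(1+e^-2.84) = 0.9448
σ(-0.11) = 1/(1+e^0.11) = 0.4725
σ(2.9) = 1/(1+e^-2.9) = 0.9478
result = [0.0479, 0.6985, 0.9448, 0.4725, 0.9478]

[0.0479, 0.6985, 0.9448, 0.4725, 0.9478]


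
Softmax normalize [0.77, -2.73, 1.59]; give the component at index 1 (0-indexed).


Exponentials: e^0.77=2.1598, e^-2.73=0.0652, e^1.59=4.9037
Sum = 7.1287
Softmax = [0.303, 0.0091, 0.6879]
p[1] = 0.0652/7.1287 = 0.0091

0.0091


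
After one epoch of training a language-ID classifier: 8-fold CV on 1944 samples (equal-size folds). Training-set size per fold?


Fold size = 1944/8 = 243
Training per fold = 1944 - 243 = 1701

1701


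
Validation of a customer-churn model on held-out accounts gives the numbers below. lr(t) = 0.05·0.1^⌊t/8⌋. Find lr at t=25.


n_drops = ⌊25/8⌋ = 3
lr = 0.05·0.1^3 = 0.05·0.001 = 0.00005

0.00005


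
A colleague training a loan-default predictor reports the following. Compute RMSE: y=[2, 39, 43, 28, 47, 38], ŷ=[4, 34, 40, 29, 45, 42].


MSE = 59/6 = 9.8333
RMSE = √(59/6) = 3.1358

3.1358


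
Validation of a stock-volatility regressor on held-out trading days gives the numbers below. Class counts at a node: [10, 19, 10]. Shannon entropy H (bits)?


Probabilities: [10/39, 19/39, 10/39] ≈ [0.2564, 0.4872, 0.2564]
H = -((10/39)·log₂(10/39) + (19/39)·log₂(19/39) + (10/39)·log₂(10/39))
  = 1.5123 bits

1.5123 bits


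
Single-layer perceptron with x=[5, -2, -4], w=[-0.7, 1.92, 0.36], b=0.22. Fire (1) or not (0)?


z = (5)·(-0.7) + (-2)·(1.92) + (-4)·(0.36) + 0.22
  = -8.56
step(z) = 0 (z<0)

0


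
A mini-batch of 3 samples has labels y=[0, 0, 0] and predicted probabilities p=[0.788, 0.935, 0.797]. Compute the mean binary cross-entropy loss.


L[0] = -ln(1-0.788) = -ln(0.212) = 1.5512
L[1] = -ln(1-0.935) = -ln(0.065) = 2.7334
L[2] = -ln(1-0.797) = -ln(0.203) = 1.5945
mean = (1.5512 + 2.7334 + 1.5945)/3 = 1.9597

1.9597


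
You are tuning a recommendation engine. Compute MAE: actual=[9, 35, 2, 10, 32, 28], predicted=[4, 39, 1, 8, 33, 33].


Absolute errors: |9-4|=5, |35-39|=4, |2-1|=1, |10-8|=2, |32-33|=1, |28-33|=5
Sum = 18
MAE = 18/6 = 3

3


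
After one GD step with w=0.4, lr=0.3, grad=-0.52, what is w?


w_new = w - α·∇
= 0.4 - 0.3·-0.52
= 0.4 + 0.156
= 0.556

0.556


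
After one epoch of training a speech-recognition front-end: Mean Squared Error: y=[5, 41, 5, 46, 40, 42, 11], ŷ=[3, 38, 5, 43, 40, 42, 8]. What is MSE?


Squared errors: (5-3)²=4, (41-38)²=9, (5-5)²=0, (46-43)²=9, (40-40)²=0, (42-42)²=0, (11-8)²=9
Sum = 31
MSE = 31/7 = 31/7

31/7


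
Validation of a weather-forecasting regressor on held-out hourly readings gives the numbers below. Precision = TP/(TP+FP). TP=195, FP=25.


Precision = TP/(TP+FP)
= 195/(195+25)
= 195/220 = 88.64%

88.64%


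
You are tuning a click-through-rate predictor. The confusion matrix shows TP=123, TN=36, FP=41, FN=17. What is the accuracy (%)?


Accuracy = (TP+TN)/(TP+TN+FP+FN)
= (123+36)/(217)
= 159/217 = 73.27%

73.27%


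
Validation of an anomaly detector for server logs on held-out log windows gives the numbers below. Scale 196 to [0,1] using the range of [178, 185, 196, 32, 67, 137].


min=32, max=196
(196-32)/(196-32) = 164/164 = 1.0

1.0


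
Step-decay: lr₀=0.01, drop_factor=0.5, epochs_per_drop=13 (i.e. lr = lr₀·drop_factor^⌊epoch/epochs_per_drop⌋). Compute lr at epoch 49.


n_drops = ⌊49/13⌋ = 3
lr = 0.01·0.5^3 = 0.01·0.125 = 0.00125

0.00125


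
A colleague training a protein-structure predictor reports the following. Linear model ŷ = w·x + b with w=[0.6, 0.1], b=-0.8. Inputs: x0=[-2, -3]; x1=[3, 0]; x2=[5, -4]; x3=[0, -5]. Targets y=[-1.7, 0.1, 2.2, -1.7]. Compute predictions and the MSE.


ŷ0 = (0.6)·(-2) + (0.1)·(-3) - 0.8 = -2.3
ŷ1 = (0.6)·(3) + (0.1)·(0) - 0.8 = 1.0
ŷ2 = (0.6)·(5) + (0.1)·(-4) - 0.8 = 1.8
ŷ3 = (0.6)·(0) + (0.1)·(-5) - 0.8 = -1.3
errors² = [0.36, 0.81, 0.16, 0.16]
MSE = 1.4900/4 = 0.3725

0.3725


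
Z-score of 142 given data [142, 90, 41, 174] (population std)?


μ = 111.75, σ = 50.6674
z = (142 - 111.75)/50.6674 = 0.597

0.597


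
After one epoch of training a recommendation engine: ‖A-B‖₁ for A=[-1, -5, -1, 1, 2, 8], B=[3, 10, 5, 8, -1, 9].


d = |-1-3| + |-5-10| + |-1-5| + |1-8| + |2+ 1| + |8-9|
  = 4 + 15 + 6 + 7 + 3 + 1
  = 36

36


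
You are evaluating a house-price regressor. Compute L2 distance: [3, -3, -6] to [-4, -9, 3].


d = √((3+ 4)² + (-3+ 9)² + (-6-3)²)
  = √(49 + 36 + 81)
  = √166 = 12.8841

12.8841


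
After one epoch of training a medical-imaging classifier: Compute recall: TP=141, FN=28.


Recall = TP/(TP+FN)
= 141/(141+28)
= 141/169 = 83.43%

83.43%


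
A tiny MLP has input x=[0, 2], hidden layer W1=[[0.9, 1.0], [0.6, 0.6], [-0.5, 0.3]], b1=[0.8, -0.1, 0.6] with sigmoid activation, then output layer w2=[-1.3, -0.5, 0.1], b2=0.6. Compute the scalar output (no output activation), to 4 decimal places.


z1[0] = (0.9)·(0) + (1.0)·(2) + 0.8 = 2.8
z1[1] = (0.6)·(0) + (0.6)·(2) - 0.1 = 1.1
z1[2] = (-0.5)·(0) + (0.3)·(2) + 0.6 = 1.2
h = sigmoid(z1) = [0.9427, 0.7503, 0.7685]
output = (-1.3)·(0.9427) + (-0.5)·(0.7503) + (0.1)·(0.7685) + 0.6 = -0.9238

-0.9238


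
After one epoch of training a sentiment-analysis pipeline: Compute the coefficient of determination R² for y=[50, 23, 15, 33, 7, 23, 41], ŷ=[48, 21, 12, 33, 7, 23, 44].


ȳ = 27.4286
SS_res = Σ(y-ŷ)² = 26
SS_tot = Σ(y-ȳ)² = 1335.71
R² = 1 - SS_res/SS_tot = 1 - 0.0195 = 0.9805

0.9805


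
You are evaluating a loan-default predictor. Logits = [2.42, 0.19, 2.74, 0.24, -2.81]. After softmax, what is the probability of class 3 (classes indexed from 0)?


Exponentials: e^2.42=11.2459, e^0.19=1.2092, e^2.74=15.487, e^0.24=1.2712, e^-2.81=0.0602
Sum = 29.2735
Softmax = [0.3842, 0.0413, 0.529, 0.0434, 0.0021]
p[3] = 1.2712/29.2735 = 0.0434

0.0434


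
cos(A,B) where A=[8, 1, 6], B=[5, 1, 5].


A·B = 8·5 + 1·1 + 6·5 = 71
‖A‖ = √101 = 10.0499, ‖B‖ = √51 = 7.1414
cos = 71/(√101·√51) = 71/√5151 = 0.9893

0.9893


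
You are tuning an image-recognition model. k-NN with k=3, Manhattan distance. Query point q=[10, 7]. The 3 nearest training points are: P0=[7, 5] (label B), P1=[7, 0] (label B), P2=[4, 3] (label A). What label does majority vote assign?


d(q,P0) = 5  (label B)
d(q,P1) = 10  (label B)
d(q,P2) = 10  (label A)
Votes: A=1, B=2
Majority → B

B


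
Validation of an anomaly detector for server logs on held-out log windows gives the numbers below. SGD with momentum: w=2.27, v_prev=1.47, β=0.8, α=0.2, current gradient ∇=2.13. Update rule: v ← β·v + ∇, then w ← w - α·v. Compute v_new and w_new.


v_new = 0.8·1.47 + 2.13 = 1.176 + 2.13 = 3.306
w_new = 2.27 - 0.2·3.306 = 2.27 - 0.6612 = 1.6088

v_new=3.306, w_new=1.6088


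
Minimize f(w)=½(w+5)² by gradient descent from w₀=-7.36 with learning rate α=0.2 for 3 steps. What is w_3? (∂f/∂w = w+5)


step 1: grad = -7.36+5 = -2.36; w = -7.36 - 0.2·(-2.36) = -6.888
step 2: grad = -6.888+5 = -1.888; w = -6.888 - 0.2·(-1.888) = -6.5104
step 3: grad = -6.5104+5 = -1.5104; w = -6.5104 - 0.2·(-1.5104) = -6.20832

-6.20832


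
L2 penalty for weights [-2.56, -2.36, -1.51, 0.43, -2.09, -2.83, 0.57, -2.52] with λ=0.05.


‖w‖₂² = (-2.56)² + (-2.36)² + (-1.51)² + (0.43)² + (-2.09)² + (-2.83)² + (0.57)² + (-2.52)²
     = 6.5536 + 5.5696 + 2.2801 + 0.1849 + 4.3681 + 8.0089 + 0.3249 + 6.3504
     = 33.6405
λ·‖w‖₂² = 0.05·33.6405 = 1.682025

1.682025


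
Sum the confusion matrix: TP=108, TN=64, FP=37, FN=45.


Total = TP + TN + FP + FN
= 108 + 64 + 37 + 45
= 254
(Predicted positive: 145, predicted negative: 109)

254


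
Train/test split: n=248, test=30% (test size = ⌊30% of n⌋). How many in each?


Test = ⌊248·30/100⌋ = 74
Train = 248 - 74 = 174

Train: 174, Test: 74


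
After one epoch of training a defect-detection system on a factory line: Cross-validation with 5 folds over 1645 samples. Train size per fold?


Fold size = 1645/5 = 329
Training per fold = 1645 - 329 = 1316

1316


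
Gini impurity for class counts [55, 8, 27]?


Probabilities: [55/90, 8/90, 27/90] ≈ [0.6111, 0.0889, 0.3]
Σpᵢ² = (3025 + 64 + 729)/90² = 3818/8100
Gini = 1 - Σpᵢ² = 1 - 3818/8100 = 0.5286

0.5286


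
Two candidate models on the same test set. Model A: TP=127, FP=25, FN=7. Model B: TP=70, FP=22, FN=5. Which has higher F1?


Model A: P=127/152=0.8355, R=127/134=0.9478, F1=2PR/(P+R)=2TP/(2TP+FP+FN)=254/286=0.8881
Model B: P=70/92=0.7609, R=70/75=0.9333, F1=2PR/(P+R)=2TP/(2TP+FP+FN)=140/167=0.8383
0.8881 > 0.8383 → Model A

Model A


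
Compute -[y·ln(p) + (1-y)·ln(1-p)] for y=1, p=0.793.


BCE = -[y·ln(p) + (1-y)·ln(1-p)]
= -1·ln(0.793) - 0
= -ln(0.793) = 0.2319

0.2319


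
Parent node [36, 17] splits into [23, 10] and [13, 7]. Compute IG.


Parent = [36, 17], H_parent = 0.9052
H_left = 0.885 (n=33), H_right = 0.9341 (n=20)
H_children = (33/53)·0.885 + (20/53)·0.9341 = 0.9035
IG = 0.9052 - 0.9035 = 0.0017

0.0017


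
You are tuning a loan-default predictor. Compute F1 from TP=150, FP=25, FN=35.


Precision = 150/175 = 0.8571
Recall = 150/185 = 0.8108
F1 = 2·P·R/(P+R) = 2·TP/(2·TP+FP+FN) = 300/(300+25+35) = 300/360 = 0.8333

0.8333


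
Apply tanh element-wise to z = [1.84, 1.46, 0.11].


tanh(1.84) = 0.9508
tanh(1.46) = 0.8977
tanh(0.11) = 0.1096
result = [0.9508, 0.8977, 0.1096]

[0.9508, 0.8977, 0.1096]


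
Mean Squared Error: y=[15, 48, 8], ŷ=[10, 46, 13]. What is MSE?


Squared errors: (15-10)²=25, (48-46)²=4, (8-13)²=25
Sum = 54
MSE = 54/3 = 18

18


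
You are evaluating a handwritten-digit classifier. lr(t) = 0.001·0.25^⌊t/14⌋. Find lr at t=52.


n_drops = ⌊52/14⌋ = 3
lr = 0.001·0.25^3 = 0.001·0.015625 = 0.000015625

0.000015625


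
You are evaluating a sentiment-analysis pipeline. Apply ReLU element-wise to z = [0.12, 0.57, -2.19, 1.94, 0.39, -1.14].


ReLU(0.12) = max(0, 0.12) = 0.12
ReLU(0.57) = max(0, 0.57) = 0.57
ReLU(-2.19) = max(0, -2.19) = 0.0
ReLU(1.94) = max(0, 1.94) = 1.94
ReLU(0.39) = max(0, 0.39) = 0.39
ReLU(-1.14) = max(0, -1.14) = 0.0
result = [0.12, 0.57, 0.0, 1.94, 0.39, 0.0]

[0.12, 0.57, 0.0, 1.94, 0.39, 0.0]


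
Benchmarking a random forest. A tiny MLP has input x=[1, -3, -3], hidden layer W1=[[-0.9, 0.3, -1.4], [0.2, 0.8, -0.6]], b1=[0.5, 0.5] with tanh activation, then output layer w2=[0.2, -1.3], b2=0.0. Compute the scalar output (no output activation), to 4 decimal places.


z1[0] = (-0.9)·(1) + (0.3)·(-3) + (-1.4)·(-3) + 0.5 = 2.9
z1[1] = (0.2)·(1) + (0.8)·(-3) + (-0.6)·(-3) + 0.5 = 0.1
h = tanh(z1) = [0.994, 0.0997]
output = (0.2)·(0.994) + (-1.3)·(0.0997) + 0.0 = 0.0692

0.0692


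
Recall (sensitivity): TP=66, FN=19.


Recall = TP/(TP+FN)
= 66/(66+19)
= 66/85 = 77.65%

77.65%


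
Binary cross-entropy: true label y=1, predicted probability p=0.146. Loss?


BCE = -[y·ln(p) + (1-y)·ln(1-p)]
= -1·ln(0.146) - 0
= -ln(0.146) = 1.9241

1.9241


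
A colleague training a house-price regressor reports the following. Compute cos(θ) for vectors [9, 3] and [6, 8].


A·B = 9·6 + 3·8 = 78
‖A‖ = √90 = 9.4868, ‖B‖ = √100 = 10
cos = 78/(√90·√100) = 78/√9000 = 0.8222

0.8222


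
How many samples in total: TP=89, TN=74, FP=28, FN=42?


Total = TP + TN + FP + FN
= 89 + 74 + 28 + 42
= 233
(Predicted positive: 117, predicted negative: 116)

233


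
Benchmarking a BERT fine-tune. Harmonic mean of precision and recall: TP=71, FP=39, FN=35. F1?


Precision = 71/110 = 0.6455
Recall = 71/106 = 0.6698
F1 = 2·P·R/(P+R) = 2·TP/(2·TP+FP+FN) = 142/(142+39+35) = 142/216 = 0.6574

0.6574


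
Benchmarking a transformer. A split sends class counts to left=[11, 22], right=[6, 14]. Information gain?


Parent = [17, 36], H_parent = 0.9052
H_left = 0.9183 (n=33), H_right = 0.8813 (n=20)
H_children = (33/53)·0.9183 + (20/53)·0.8813 = 0.9043
IG = 0.9052 - 0.9043 = 0.0009

0.0009


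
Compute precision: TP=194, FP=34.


Precision = TP/(TP+FP)
= 194/(194+34)
= 194/228 = 85.09%

85.09%


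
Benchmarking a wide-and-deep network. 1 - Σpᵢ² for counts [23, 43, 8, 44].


Probabilities: [23/118, 43/118, 8/118, 44/118] ≈ [0.1949, 0.3644, 0.0678, 0.3729]
Σpᵢ² = (529 + 1849 + 64 + 1936)/118² = 4378/13924
Gini = 1 - Σpᵢ² = 1 - 4378/13924 = 0.6856

0.6856


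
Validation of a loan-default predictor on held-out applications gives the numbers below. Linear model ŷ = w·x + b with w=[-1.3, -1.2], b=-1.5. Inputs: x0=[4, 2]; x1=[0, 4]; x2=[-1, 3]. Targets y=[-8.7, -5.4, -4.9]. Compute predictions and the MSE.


ŷ0 = (-1.3)·(4) + (-1.2)·(2) - 1.5 = -9.1
ŷ1 = (-1.3)·(0) + (-1.2)·(4) - 1.5 = -6.3
ŷ2 = (-1.3)·(-1) + (-1.2)·(3) - 1.5 = -3.8
errors² = [0.16, 0.81, 1.21]
MSE = 2.1800/3 = 0.7267

0.7267


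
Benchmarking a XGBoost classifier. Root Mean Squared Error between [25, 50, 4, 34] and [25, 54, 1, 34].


MSE = 25/4 = 6.25
RMSE = √(25/4) = 2.5

2.5


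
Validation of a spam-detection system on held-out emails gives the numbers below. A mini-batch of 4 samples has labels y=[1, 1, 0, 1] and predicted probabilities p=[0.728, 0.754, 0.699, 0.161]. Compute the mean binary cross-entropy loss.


L[0] = -ln(0.728) = 0.3175
L[1] = -ln(0.754) = 0.2824
L[2] = -ln(1-0.699) = -ln(0.301) = 1.2006
L[3] = -ln(0.161) = 1.8264
mean = (0.3175 + 0.2824 + 1.2006 + 1.8264)/4 = 0.9067

0.9067


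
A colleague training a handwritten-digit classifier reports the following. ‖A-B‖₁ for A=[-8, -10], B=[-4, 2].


d = |-8+ 4| + |-10-2|
  = 4 + 12
  = 16

16


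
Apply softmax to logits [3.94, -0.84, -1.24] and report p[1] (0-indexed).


Exponentials: e^3.94=51.4186, e^-0.84=0.4317, e^-1.24=0.2894
Sum = 52.1397
Softmax = [0.9862, 0.0083, 0.0056]
p[1] = 0.4317/52.1397 = 0.0083

0.0083


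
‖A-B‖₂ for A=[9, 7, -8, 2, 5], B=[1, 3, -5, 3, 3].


d = √((9-1)² + (7-3)² + (-8+ 5)² + (2-3)² + (5-3)²)
  = √(64 + 16 + 9 + 1 + 4)
  = √94 = 9.6954

9.6954


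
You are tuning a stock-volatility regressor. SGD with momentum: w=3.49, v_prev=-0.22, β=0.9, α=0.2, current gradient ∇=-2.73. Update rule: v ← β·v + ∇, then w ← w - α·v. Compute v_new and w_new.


v_new = 0.9·-0.22 - 2.73 = -0.198 - 2.73 = -2.928
w_new = 3.49 - 0.2·-2.928 = 3.49 + 0.5856 = 4.0756

v_new=-2.928, w_new=4.0756


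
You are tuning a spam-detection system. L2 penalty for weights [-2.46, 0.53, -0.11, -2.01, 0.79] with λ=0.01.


‖w‖₂² = (-2.46)² + (0.53)² + (-0.11)² + (-2.01)² + (0.79)²
     = 6.0516 + 0.2809 + 0.0121 + 4.0401 + 0.6241
     = 11.0088
λ·‖w‖₂² = 0.01·11.0088 = 0.110088

0.110088


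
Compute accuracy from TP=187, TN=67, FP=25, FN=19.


Accuracy = (TP+TN)/(TP+TN+FP+FN)
= (187+67)/(298)
= 254/298 = 85.23%

85.23%


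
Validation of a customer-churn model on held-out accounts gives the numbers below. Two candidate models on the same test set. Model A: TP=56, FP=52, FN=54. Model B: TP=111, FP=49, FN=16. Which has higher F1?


Model A: P=56/108=0.5185, R=56/110=0.5091, F1=2PR/(P+R)=2TP/(2TP+FP+FN)=112/218=0.5138
Model B: P=111/160=0.6937, R=111/127=0.874, F1=2PR/(P+R)=2TP/(2TP+FP+FN)=222/287=0.7735
0.5138 < 0.7735 → Model B

Model B


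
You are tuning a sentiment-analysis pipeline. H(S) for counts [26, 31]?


Probabilities: [26/57, 31/57] ≈ [0.4561, 0.5439]
H = -((26/57)·log₂(26/57) + (31/57)·log₂(31/57))
  = 0.9944 bits

0.9944 bits


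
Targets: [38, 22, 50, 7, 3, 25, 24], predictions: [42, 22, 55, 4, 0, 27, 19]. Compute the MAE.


Absolute errors: |38-42|=4, |22-22|=0, |50-55|=5, |7-4|=3, |3-0|=3, |25-27|=2, |24-19|=5
Sum = 22
MAE = 22/7 = 22/7

22/7


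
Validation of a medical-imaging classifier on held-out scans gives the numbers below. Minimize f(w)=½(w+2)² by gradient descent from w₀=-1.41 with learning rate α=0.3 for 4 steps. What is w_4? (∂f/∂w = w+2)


step 1: grad = -1.41+2 = 0.59; w = -1.41 - 0.3·(0.59) = -1.587
step 2: grad = -1.587+2 = 0.413; w = -1.587 - 0.3·(0.413) = -1.7109
step 3: grad = -1.7109+2 = 0.2891; w = -1.7109 - 0.3·(0.2891) = -1.79763
step 4: grad = -1.79763+2 = 0.20237; w = -1.79763 - 0.3·(0.20237) = -1.858341

-1.858341


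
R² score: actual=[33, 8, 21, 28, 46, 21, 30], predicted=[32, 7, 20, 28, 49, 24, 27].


ȳ = 26.7143
SS_res = Σ(y-ŷ)² = 30
SS_tot = Σ(y-ȳ)² = 839.43
R² = 1 - SS_res/SS_tot = 1 - 0.0357 = 0.9643

0.9643


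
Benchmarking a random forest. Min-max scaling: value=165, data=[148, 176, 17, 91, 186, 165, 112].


min=17, max=186
(165-17)/(186-17) = 148/169 = 0.8757

0.8757


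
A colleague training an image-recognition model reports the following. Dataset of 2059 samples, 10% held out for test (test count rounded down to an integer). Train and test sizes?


Test = ⌊2059·10/100⌋ = 205
Train = 2059 - 205 = 1854

Train: 1854, Test: 205


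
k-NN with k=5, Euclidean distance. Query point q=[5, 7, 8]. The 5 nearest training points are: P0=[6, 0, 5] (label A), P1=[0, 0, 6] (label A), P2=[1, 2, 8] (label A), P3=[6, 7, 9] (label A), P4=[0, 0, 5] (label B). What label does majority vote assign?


d(q,P0) = 7.6811  (label A)
d(q,P1) = 8.8318  (label A)
d(q,P2) = 6.4031  (label A)
d(q,P3) = 1.4142  (label A)
d(q,P4) = 9.1104  (label B)
Votes: A=4, B=1
Majority → A

A


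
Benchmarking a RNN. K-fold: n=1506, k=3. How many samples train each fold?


Fold size = 1506/3 = 502
Training per fold = 1506 - 502 = 1004

1004


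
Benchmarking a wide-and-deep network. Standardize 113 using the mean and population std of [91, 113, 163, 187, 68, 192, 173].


μ = 141, σ = 46.0404
z = (113 - 141)/46.0404 = -0.6082

-0.6082


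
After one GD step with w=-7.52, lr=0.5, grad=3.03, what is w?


w_new = w - α·∇
= -7.52 - 0.5·3.03
= -7.52 - 1.515
= -9.035

-9.035


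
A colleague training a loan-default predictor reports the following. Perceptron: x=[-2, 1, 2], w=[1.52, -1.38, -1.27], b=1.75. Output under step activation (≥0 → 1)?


z = (-2)·(1.52) + (1)·(-1.38) + (2)·(-1.27) + 1.75
  = -5.21
step(z) = 0 (z<0)

0


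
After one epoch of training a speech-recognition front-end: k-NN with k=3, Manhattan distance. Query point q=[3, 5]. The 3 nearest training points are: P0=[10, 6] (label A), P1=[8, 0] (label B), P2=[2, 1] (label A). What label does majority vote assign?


d(q,P0) = 8  (label A)
d(q,P1) = 10  (label B)
d(q,P2) = 5  (label A)
Votes: A=2, B=1
Majority → A

A


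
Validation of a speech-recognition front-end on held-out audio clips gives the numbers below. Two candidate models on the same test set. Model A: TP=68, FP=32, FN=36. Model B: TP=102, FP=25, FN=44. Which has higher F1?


Model A: P=68/100=0.68, R=68/104=0.6538, F1=2PR/(P+R)=2TP/(2TP+FP+FN)=136/204=0.6667
Model B: P=102/127=0.8031, R=102/146=0.6986, F1=2PR/(P+R)=2TP/(2TP+FP+FN)=204/273=0.7473
0.6667 < 0.7473 → Model B

Model B


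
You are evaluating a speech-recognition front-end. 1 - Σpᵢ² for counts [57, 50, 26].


Probabilities: [57/133, 50/133, 26/133] ≈ [0.4286, 0.3759, 0.1955]
Σpᵢ² = (3249 + 2500 + 676)/133² = 6425/17689
Gini = 1 - Σpᵢ² = 1 - 6425/17689 = 0.6368

0.6368


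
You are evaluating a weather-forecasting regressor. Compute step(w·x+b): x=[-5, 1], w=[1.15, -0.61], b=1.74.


z = (-5)·(1.15) + (1)·(-0.61) + 1.74
  = -4.62
step(z) = 0 (z<0)

0


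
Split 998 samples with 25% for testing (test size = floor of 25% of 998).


Test = ⌊998·25/100⌋ = 249
Train = 998 - 249 = 749

Train: 749, Test: 249


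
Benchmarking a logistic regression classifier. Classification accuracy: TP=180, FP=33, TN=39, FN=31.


Accuracy = (TP+TN)/(TP+TN+FP+FN)
= (180+39)/(283)
= 219/283 = 77.39%

77.39%


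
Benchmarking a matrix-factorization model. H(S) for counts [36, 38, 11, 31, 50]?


Probabilities: [36/166, 38/166, 11/166, 31/166, 50/166] ≈ [0.2169, 0.2289, 0.0663, 0.1867, 0.3012]
H = -((36/166)·log₂(36/166) + (38/166)·log₂(38/166) + (11/166)·log₂(11/166) + (31/166)·log₂(31/166) + (50/166)·log₂(50/166))
  = 2.1981 bits

2.1981 bits


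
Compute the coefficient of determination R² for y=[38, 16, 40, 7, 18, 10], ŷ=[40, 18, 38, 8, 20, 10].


ȳ = 21.5
SS_res = Σ(y-ŷ)² = 17
SS_tot = Σ(y-ȳ)² = 999.5
R² = 1 - SS_res/SS_tot = 1 - 0.017 = 0.983

0.983


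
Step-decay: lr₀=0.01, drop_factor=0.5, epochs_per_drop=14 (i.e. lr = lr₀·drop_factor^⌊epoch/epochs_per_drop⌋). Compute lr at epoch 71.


n_drops = ⌊71/14⌋ = 5
lr = 0.01·0.5^5 = 0.01·0.03125 = 0.0003125

0.0003125


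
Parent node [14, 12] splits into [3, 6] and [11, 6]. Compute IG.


Parent = [14, 12], H_parent = 0.9957
H_left = 0.9183 (n=9), H_right = 0.9367 (n=17)
H_children = (9/26)·0.9183 + (17/26)·0.9367 = 0.9303
IG = 0.9957 - 0.9303 = 0.0654

0.0654


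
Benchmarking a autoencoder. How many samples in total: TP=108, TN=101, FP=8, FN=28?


Total = TP + TN + FP + FN
= 108 + 101 + 8 + 28
= 245
(Predicted positive: 116, predicted negative: 129)

245


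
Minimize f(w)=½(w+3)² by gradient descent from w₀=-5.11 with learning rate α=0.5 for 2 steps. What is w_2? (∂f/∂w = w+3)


step 1: grad = -5.11+3 = -2.11; w = -5.11 - 0.5·(-2.11) = -4.055
step 2: grad = -4.055+3 = -1.055; w = -4.055 - 0.5·(-1.055) = -3.5275

-3.5275


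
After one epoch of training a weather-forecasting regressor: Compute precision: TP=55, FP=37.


Precision = TP/(TP+FP)
= 55/(55+37)
= 55/92 = 59.78%

59.78%


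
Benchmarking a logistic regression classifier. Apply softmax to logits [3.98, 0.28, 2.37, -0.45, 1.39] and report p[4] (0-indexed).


Exponentials: e^3.98=53.517, e^0.28=1.3231, e^2.37=10.6974, e^-0.45=0.6376, e^1.39=4.0149
Sum = 70.19
Softmax = [0.7625, 0.0189, 0.1524, 0.0091, 0.0572]
p[4] = 4.0149/70.19 = 0.0572

0.0572


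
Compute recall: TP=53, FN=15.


Recall = TP/(TP+FN)
= 53/(53+15)
= 53/68 = 77.94%

77.94%


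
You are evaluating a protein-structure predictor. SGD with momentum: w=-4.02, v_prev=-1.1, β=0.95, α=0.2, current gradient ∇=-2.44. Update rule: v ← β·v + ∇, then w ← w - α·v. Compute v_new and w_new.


v_new = 0.95·-1.1 - 2.44 = -1.045 - 2.44 = -3.485
w_new = -4.02 - 0.2·-3.485 = -4.02 + 0.697 = -3.323

v_new=-3.485, w_new=-3.323


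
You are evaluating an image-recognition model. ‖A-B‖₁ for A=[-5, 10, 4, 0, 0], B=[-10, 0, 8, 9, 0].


d = |-5+ 10| + |10-0| + |4-8| + |0-9| + |0-0|
  = 5 + 10 + 4 + 9 + 0
  = 28

28


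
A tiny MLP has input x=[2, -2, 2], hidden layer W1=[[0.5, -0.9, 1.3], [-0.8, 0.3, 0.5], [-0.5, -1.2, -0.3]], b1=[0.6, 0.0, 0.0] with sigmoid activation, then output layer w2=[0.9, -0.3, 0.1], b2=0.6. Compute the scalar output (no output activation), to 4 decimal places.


z1[0] = (0.5)·(2) + (-0.9)·(-2) + (1.3)·(2) + 0.6 = 6.0
z1[1] = (-0.8)·(2) + (0.3)·(-2) + (0.5)·(2) + 0.0 = -1.2
z1[2] = (-0.5)·(2) + (-1.2)·(-2) + (-0.3)·(2) + 0.0 = 0.8
h = sigmoid(z1) = [0.9975, 0.2315, 0.69]
output = (0.9)·(0.9975) + (-0.3)·(0.2315) + (0.1)·(0.69) + 0.6 = 1.4973

1.4973


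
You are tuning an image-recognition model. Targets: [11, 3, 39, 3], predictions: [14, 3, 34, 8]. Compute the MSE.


Squared errors: (11-14)²=9, (3-3)²=0, (39-34)²=25, (3-8)²=25
Sum = 59
MSE = 59/4 = 59/4

59/4


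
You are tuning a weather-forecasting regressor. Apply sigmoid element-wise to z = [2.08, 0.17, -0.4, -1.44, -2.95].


σ(2.08) = 1/(1+e^-2.08) = 0.8889
σ(0.17) = 1/(1+e^-0.17) = 0.5424
σ(-0.4) = 1/(1+e^0.4) = 0.4013
σ(-1.44) = 1/(1+e^1.44) = 0.1915
σ(-2.95) = 1/(1+e^2.95) = 0.0497
result = [0.8889, 0.5424, 0.4013, 0.1915, 0.0497]

[0.8889, 0.5424, 0.4013, 0.1915, 0.0497]


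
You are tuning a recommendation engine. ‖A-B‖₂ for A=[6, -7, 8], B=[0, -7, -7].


d = √((6-0)² + (-7+ 7)² + (8+ 7)²)
  = √(36 + 0 + 225)
  = √261 = 16.1555

16.1555


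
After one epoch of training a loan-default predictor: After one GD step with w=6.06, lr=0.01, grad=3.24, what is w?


w_new = w - α·∇
= 6.06 - 0.01·3.24
= 6.06 - 0.0324
= 6.0276

6.0276


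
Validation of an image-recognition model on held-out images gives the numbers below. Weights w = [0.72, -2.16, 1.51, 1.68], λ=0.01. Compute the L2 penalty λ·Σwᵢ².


‖w‖₂² = (0.72)² + (-2.16)² + (1.51)² + (1.68)²
     = 0.5184 + 4.6656 + 2.2801 + 2.8224
     = 10.2865
λ·‖w‖₂² = 0.01·10.2865 = 0.102865

0.102865


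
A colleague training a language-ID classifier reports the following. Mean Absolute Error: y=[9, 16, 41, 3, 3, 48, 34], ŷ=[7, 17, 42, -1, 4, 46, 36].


Absolute errors: |9-7|=2, |16-17|=1, |41-42|=1, |3+ 1|=4, |3-4|=1, |48-46|=2, |34-36|=2
Sum = 13
MAE = 13/7 = 13/7

13/7


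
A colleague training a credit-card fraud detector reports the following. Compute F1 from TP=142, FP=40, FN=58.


Precision = 142/182 = 0.7802
Recall = 142/200 = 0.71
F1 = 2·P·R/(P+R) = 2·TP/(2·TP+FP+FN) = 284/(284+40+58) = 284/382 = 0.7435

0.7435


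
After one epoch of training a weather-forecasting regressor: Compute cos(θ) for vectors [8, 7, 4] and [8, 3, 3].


A·B = 8·8 + 7·3 + 4·3 = 97
‖A‖ = √129 = 11.3578, ‖B‖ = √82 = 9.0554
cos = 97/(√129·√82) = 97/√10578 = 0.9431

0.9431


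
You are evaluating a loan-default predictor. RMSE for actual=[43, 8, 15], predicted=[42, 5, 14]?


MSE = 11/3 = 3.6667
RMSE = √(11/3) = 1.9149

1.9149


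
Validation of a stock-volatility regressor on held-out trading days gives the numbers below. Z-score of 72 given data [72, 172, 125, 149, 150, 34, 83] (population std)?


μ = 112.1429, σ = 46.4556
z = (72 - 112.1429)/46.4556 = -0.8641

-0.8641


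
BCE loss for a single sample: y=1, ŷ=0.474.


BCE = -[y·ln(p) + (1-y)·ln(1-p)]
= -1·ln(0.474) - 0
= -ln(0.474) = 0.7465

0.7465


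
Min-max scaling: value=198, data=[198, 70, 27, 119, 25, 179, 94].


min=25, max=198
(198-25)/(198-25) = 173/173 = 1.0

1.0


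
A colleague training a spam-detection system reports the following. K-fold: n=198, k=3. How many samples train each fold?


Fold size = 198/3 = 66
Training per fold = 198 - 66 = 132

132


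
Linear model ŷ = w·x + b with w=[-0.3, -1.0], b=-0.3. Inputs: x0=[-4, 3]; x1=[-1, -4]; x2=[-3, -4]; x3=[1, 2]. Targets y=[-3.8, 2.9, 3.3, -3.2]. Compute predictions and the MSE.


ŷ0 = (-0.3)·(-4) + (-1.0)·(3) - 0.3 = -2.1
ŷ1 = (-0.3)·(-1) + (-1.0)·(-4) - 0.3 = 4.0
ŷ2 = (-0.3)·(-3) + (-1.0)·(-4) - 0.3 = 4.6
ŷ3 = (-0.3)·(1) + (-1.0)·(2) - 0.3 = -2.6
errors² = [2.89, 1.21, 1.69, 0.36]
MSE = 6.1500/4 = 1.5375

1.5375


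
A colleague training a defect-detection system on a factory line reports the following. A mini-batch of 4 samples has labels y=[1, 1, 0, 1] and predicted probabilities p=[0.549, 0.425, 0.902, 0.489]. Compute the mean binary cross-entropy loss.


L[0] = -ln(0.549) = 0.5997
L[1] = -ln(0.425) = 0.8557
L[2] = -ln(1-0.902) = -ln(0.098) = 2.3228
L[3] = -ln(0.489) = 0.7154
mean = (0.5997 + 0.8557 + 2.3228 + 0.7154)/4 = 1.1234

1.1234


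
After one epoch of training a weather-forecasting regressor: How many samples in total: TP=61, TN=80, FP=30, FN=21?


Total = TP + TN + FP + FN
= 61 + 80 + 30 + 21
= 192
(Predicted positive: 91, predicted negative: 101)

192


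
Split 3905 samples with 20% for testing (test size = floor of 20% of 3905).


Test = ⌊3905·20/100⌋ = 781
Train = 3905 - 781 = 3124

Train: 3124, Test: 781


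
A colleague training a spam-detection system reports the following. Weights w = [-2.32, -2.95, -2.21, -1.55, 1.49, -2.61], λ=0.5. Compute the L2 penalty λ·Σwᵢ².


‖w‖₂² = (-2.32)² + (-2.95)² + (-2.21)² + (-1.55)² + (1.49)² + (-2.61)²
     = 5.3824 + 8.7025 + 4.8841 + 2.4025 + 2.2201 + 6.8121
     = 30.4037
λ·‖w‖₂² = 0.5·30.4037 = 15.20185

15.20185


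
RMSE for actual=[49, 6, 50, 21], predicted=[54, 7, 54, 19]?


MSE = 46/4 = 11.5
RMSE = √(46/4) = 3.3912

3.3912


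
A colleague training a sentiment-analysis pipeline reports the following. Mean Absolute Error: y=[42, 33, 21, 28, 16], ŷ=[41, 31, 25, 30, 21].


Absolute errors: |42-41|=1, |33-31|=2, |21-25|=4, |28-30|=2, |16-21|=5
Sum = 14
MAE = 14/5 = 14/5

14/5


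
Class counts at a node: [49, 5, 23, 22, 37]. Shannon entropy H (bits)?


Probabilities: [49/136, 5/136, 23/136, 22/136, 37/136] ≈ [0.3603, 0.0368, 0.1691, 0.1618, 0.2721]
H = -((49/136)·log₂(49/136) + (5/136)·log₂(5/136) + (23/136)·log₂(23/136) + (22/136)·log₂(22/136) + (37/136)·log₂(37/136))
  = 2.0755 bits

2.0755 bits


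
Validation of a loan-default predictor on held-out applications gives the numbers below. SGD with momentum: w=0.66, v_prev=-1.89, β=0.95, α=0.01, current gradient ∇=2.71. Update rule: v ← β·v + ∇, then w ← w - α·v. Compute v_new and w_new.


v_new = 0.95·-1.89 + 2.71 = -1.7955 + 2.71 = 0.9145
w_new = 0.66 - 0.01·0.9145 = 0.66 - 0.009145 = 0.650855

v_new=0.9145, w_new=0.650855


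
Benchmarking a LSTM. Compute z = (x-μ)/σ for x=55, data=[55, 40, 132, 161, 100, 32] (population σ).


μ = 86.6667, σ = 48.1791
z = (55 - 86.6667)/48.1791 = -0.6573

-0.6573


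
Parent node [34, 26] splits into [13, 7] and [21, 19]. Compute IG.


Parent = [34, 26], H_parent = 0.9871
H_left = 0.9341 (n=20), H_right = 0.9982 (n=40)
H_children = (20/60)·0.9341 + (40/60)·0.9982 = 0.9768
IG = 0.9871 - 0.9768 = 0.0103

0.0103


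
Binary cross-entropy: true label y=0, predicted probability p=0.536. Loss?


BCE = -[y·ln(p) + (1-y)·ln(1-p)]
= -0 - 1·ln(1-0.536)
= -ln(0.464) = 0.7679

0.7679


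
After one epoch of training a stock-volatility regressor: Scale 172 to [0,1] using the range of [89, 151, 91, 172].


min=89, max=172
(172-89)/(172-89) = 83/83 = 1.0

1.0


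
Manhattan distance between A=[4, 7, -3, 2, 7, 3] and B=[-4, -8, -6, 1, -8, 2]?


d = |4+ 4| + |7+ 8| + |-3+ 6| + |2-1| + |7+ 8| + |3-2|
  = 8 + 15 + 3 + 1 + 15 + 1
  = 43

43


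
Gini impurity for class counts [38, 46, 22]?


Probabilities: [38/106, 46/106, 22/106] ≈ [0.3585, 0.434, 0.2075]
Σpᵢ² = (1444 + 2116 + 484)/106² = 4044/11236
Gini = 1 - Σpᵢ² = 1 - 4044/11236 = 0.6401

0.6401


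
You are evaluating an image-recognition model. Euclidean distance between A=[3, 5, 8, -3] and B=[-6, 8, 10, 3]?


d = √((3+ 6)² + (5-8)² + (8-10)² + (-3-3)²)
  = √(81 + 9 + 4 + 36)
  = √130 = 11.4018

11.4018


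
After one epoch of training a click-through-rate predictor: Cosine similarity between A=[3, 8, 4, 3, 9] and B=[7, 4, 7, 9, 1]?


A·B = 3·7 + 8·4 + 4·7 + 3·9 + 9·1 = 117
‖A‖ = √179 = 13.3791, ‖B‖ = √196 = 14
cos = 117/(√179·√196) = 117/√35084 = 0.6246

0.6246


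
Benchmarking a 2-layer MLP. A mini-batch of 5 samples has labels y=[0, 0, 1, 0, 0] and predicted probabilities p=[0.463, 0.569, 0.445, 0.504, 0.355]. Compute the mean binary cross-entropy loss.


L[0] = -ln(1-0.463) = -ln(0.537) = 0.6218
L[1] = -ln(1-0.569) = -ln(0.431) = 0.8416
L[2] = -ln(0.445) = 0.8097
L[3] = -ln(1-0.504) = -ln(0.496) = 0.7012
L[4] = -ln(1-0.355) = -ln(0.645) = 0.4385
mean = (0.6218 + 0.8416 + 0.8097 + 0.7012 + 0.4385)/5 = 0.6826

0.6826


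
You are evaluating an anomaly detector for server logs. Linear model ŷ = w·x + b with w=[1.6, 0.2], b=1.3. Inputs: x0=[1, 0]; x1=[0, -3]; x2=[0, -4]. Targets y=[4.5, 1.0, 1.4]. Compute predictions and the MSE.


ŷ0 = (1.6)·(1) + (0.2)·(0) + 1.3 = 2.9
ŷ1 = (1.6)·(0) + (0.2)·(-3) + 1.3 = 0.7
ŷ2 = (1.6)·(0) + (0.2)·(-4) + 1.3 = 0.5
errors² = [2.56, 0.09, 0.81]
MSE = 3.4600/3 = 1.1533

1.1533


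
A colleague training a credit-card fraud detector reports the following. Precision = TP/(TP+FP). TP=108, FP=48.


Precision = TP/(TP+FP)
= 108/(108+48)
= 108/156 = 69.23%

69.23%


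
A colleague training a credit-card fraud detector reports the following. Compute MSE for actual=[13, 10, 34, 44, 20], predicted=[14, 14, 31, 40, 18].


Squared errors: (13-14)²=1, (10-14)²=16, (34-31)²=9, (44-40)²=16, (20-18)²=4
Sum = 46
MSE = 46/5 = 46/5

46/5


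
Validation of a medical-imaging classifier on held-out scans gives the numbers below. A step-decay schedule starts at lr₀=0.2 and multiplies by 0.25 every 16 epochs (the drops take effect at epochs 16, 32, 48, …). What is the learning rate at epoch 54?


n_drops = ⌊54/16⌋ = 3
lr = 0.2·0.25^3 = 0.2·0.015625 = 0.003125

0.003125


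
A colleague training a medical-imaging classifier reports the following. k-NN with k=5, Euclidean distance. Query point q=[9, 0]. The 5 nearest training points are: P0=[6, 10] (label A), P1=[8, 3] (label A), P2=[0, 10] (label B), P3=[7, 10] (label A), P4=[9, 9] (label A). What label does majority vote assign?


d(q,P0) = 10.4403  (label A)
d(q,P1) = 3.1623  (label A)
d(q,P2) = 13.4536  (label B)
d(q,P3) = 10.198  (label A)
d(q,P4) = 9.0  (label A)
Votes: A=4, B=1
Majority → A

A


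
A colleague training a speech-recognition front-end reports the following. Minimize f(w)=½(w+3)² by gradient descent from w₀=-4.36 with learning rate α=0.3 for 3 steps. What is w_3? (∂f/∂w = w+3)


step 1: grad = -4.36+3 = -1.36; w = -4.36 - 0.3·(-1.36) = -3.952
step 2: grad = -3.952+3 = -0.952; w = -3.952 - 0.3·(-0.952) = -3.6664
step 3: grad = -3.6664+3 = -0.6664; w = -3.6664 - 0.3·(-0.6664) = -3.46648

-3.46648


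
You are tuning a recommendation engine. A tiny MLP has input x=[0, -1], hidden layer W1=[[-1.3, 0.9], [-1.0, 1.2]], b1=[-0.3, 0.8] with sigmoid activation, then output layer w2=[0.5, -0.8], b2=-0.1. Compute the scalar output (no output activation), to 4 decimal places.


z1[0] = (-1.3)·(0) + (0.9)·(-1) - 0.3 = -1.2
z1[1] = (-1.0)·(0) + (1.2)·(-1) + 0.8 = -0.4
h = sigmoid(z1) = [0.2315, 0.4013]
output = (0.5)·(0.2315) + (-0.8)·(0.4013) - 0.1 = -0.3053

-0.3053
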